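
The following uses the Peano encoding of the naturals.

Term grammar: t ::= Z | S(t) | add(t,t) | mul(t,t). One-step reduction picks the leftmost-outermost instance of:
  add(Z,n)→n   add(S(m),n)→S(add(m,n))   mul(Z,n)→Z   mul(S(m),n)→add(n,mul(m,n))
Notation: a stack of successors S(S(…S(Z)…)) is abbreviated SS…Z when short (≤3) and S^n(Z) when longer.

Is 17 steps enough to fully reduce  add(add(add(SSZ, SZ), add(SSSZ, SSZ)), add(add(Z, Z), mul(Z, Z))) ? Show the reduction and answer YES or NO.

  start: add(add(add(SSZ, SZ), add(SSSZ, SSZ)), add(add(Z, Z), mul(Z, Z)))
  [1] add(add(S(add(SZ, SZ)), add(SSSZ, SSZ)), add(add(Z, Z), mul(Z, Z)))
  [2] add(S(add(add(SZ, SZ), add(SSSZ, SSZ))), add(add(Z, Z), mul(Z, Z)))
  [3] S(add(add(add(SZ, SZ), add(SSSZ, SSZ)), add(add(Z, Z), mul(Z, Z))))
  [4] S(add(add(S(add(Z, SZ)), add(SSSZ, SSZ)), add(add(Z, Z), mul(Z, Z))))
  [5] S(add(S(add(add(Z, SZ), add(SSSZ, SSZ))), add(add(Z, Z), mul(Z, Z))))
  [6] S(S(add(add(add(Z, SZ), add(SSSZ, SSZ)), add(add(Z, Z), mul(Z, Z)))))
  [7] S(S(add(add(SZ, add(SSSZ, SSZ)), add(add(Z, Z), mul(Z, Z)))))
  [8] S(S(add(S(add(Z, add(SSSZ, SSZ))), add(add(Z, Z), mul(Z, Z)))))
  [9] S(S(S(add(add(Z, add(SSSZ, SSZ)), add(add(Z, Z), mul(Z, Z))))))
  [10] S(S(S(add(add(SSSZ, SSZ), add(add(Z, Z), mul(Z, Z))))))
  [11] S(S(S(add(S(add(SSZ, SSZ)), add(add(Z, Z), mul(Z, Z))))))
  [12] S(S(S(S(add(add(SSZ, SSZ), add(add(Z, Z), mul(Z, Z)))))))
  [13] S(S(S(S(add(S(add(SZ, SSZ)), add(add(Z, Z), mul(Z, Z)))))))
  [14] S(S(S(S(S(add(add(SZ, SSZ), add(add(Z, Z), mul(Z, Z))))))))
  [15] S(S(S(S(S(add(S(add(Z, SSZ)), add(add(Z, Z), mul(Z, Z))))))))
  [16] S(S(S(S(S(S(add(add(Z, SSZ), add(add(Z, Z), mul(Z, Z)))))))))
  [17] S(S(S(S(S(S(add(SSZ, add(add(Z, Z), mul(Z, Z)))))))))

Answer: NO — after 17 steps the term is S(S(S(S(S(S(add(SSZ, add(add(Z, Z), mul(Z, Z))))))))), not yet normal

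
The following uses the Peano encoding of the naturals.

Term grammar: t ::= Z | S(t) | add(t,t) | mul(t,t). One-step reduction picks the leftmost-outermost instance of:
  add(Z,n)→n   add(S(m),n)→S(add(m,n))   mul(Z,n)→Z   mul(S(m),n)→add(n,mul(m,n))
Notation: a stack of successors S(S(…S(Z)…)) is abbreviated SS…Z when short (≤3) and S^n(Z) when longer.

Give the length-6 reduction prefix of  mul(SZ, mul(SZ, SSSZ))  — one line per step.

  start: mul(SZ, mul(SZ, SSSZ))
  step 1: add(mul(SZ, SSSZ), mul(Z, mul(SZ, SSSZ)))
  step 2: add(add(SSSZ, mul(Z, SSSZ)), mul(Z, mul(SZ, SSSZ)))
  step 3: add(S(add(SSZ, mul(Z, SSSZ))), mul(Z, mul(SZ, SSSZ)))
  step 4: S(add(add(SSZ, mul(Z, SSSZ)), mul(Z, mul(SZ, SSSZ))))
  step 5: S(add(S(add(SZ, mul(Z, SSSZ))), mul(Z, mul(SZ, SSSZ))))
  step 6: S(S(add(add(SZ, mul(Z, SSSZ)), mul(Z, mul(SZ, SSSZ)))))

Answer: after 6 steps: S(S(add(add(SZ, mul(Z, SSSZ)), mul(Z, mul(SZ, SSSZ)))))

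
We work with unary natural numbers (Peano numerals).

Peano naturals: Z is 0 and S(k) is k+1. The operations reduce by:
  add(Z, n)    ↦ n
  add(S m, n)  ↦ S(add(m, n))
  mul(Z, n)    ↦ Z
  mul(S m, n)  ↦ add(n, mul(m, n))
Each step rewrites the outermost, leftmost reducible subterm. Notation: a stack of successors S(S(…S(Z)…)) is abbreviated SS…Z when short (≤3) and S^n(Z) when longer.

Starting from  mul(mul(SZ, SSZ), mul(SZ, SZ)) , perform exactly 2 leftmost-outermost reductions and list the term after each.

Answer: after 2 steps: mul(S(add(SZ, mul(Z, SSZ))), mul(SZ, SZ))

Derivation:
  start: mul(mul(SZ, SSZ), mul(SZ, SZ))
  →1  mul(add(SSZ, mul(Z, SSZ)), mul(SZ, SZ))
  →2  mul(S(add(SZ, mul(Z, SSZ))), mul(SZ, SZ))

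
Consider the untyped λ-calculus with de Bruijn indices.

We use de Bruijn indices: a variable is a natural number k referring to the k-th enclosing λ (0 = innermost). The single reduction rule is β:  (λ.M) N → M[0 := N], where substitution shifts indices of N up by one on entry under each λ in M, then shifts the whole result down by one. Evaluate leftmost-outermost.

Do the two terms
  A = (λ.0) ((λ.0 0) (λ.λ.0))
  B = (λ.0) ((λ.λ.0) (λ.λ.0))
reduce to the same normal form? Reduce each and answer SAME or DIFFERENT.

Term A:
  start: (λ.0) ((λ.0 0) (λ.λ.0))
  step 1: (λ.0 0) (λ.λ.0)
  step 2: (λ.λ.0) (λ.λ.0)
  step 3: λ.0

Term B:
  start: (λ.0) ((λ.λ.0) (λ.λ.0))
  step 1: (λ.λ.0) (λ.λ.0)
  step 2: λ.0

Answer: SAME — A ⇓ λ.0, B ⇓ λ.0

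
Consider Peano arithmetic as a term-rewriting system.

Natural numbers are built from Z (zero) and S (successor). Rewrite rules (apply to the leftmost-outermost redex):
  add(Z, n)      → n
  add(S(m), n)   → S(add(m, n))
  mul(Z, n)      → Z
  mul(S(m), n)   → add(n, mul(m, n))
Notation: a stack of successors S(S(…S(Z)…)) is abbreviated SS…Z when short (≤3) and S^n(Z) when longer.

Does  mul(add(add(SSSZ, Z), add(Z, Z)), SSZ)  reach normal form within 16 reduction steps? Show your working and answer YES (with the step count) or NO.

Answer: NO — after 16 steps the term is S(S(S(S(S(add(SZ, mul(add(add(Z, Z), add(Z, Z)), SSZ))))))), not yet normal

Derivation:
  start: mul(add(add(SSSZ, Z), add(Z, Z)), SSZ)
  →1  mul(add(S(add(SSZ, Z)), add(Z, Z)), SSZ)
  →2  mul(S(add(add(SSZ, Z), add(Z, Z))), SSZ)
  →3  add(SSZ, mul(add(add(SSZ, Z), add(Z, Z)), SSZ))
  →4  S(add(SZ, mul(add(add(SSZ, Z), add(Z, Z)), SSZ)))
  →5  S(S(add(Z, mul(add(add(SSZ, Z), add(Z, Z)), SSZ))))
  →6  S(S(mul(add(add(SSZ, Z), add(Z, Z)), SSZ)))
  →7  S(S(mul(add(S(add(SZ, Z)), add(Z, Z)), SSZ)))
  →8  S(S(mul(S(add(add(SZ, Z), add(Z, Z))), SSZ)))
  →9  S(S(add(SSZ, mul(add(add(SZ, Z), add(Z, Z)), SSZ))))
  →10  S(S(S(add(SZ, mul(add(add(SZ, Z), add(Z, Z)), SSZ)))))
  →11  S(S(S(S(add(Z, mul(add(add(SZ, Z), add(Z, Z)), SSZ))))))
  →12  S(S(S(S(mul(add(add(SZ, Z), add(Z, Z)), SSZ)))))
  →13  S(S(S(S(mul(add(S(add(Z, Z)), add(Z, Z)), SSZ)))))
  →14  S(S(S(S(mul(S(add(add(Z, Z), add(Z, Z))), SSZ)))))
  →15  S(S(S(S(add(SSZ, mul(add(add(Z, Z), add(Z, Z)), SSZ))))))
  →16  S(S(S(S(S(add(SZ, mul(add(add(Z, Z), add(Z, Z)), SSZ)))))))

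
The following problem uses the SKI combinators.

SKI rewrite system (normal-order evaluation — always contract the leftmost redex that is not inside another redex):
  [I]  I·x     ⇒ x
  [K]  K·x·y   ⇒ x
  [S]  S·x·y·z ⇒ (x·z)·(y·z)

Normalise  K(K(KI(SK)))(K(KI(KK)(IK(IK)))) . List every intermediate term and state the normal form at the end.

  start: K(K(KI(SK)))(K(KI(KK)(IK(IK))))
  [1] K(KI(SK))
  [2] KI

Answer: normal form = KI  (in 2 steps)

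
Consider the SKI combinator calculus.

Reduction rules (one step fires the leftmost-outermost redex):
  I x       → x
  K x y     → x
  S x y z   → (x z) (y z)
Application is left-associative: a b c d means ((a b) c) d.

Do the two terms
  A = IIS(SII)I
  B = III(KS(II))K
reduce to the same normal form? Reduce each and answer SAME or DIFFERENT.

Answer: DIFFERENT — A ⇓ S(SII)I, B ⇓ SK

Reduction:
Term A:
  start: IIS(SII)I
  →1  IS(SII)I
  →2  S(SII)I

Term B:
  start: III(KS(II))K
  →1  II(KS(II))K
  →2  I(KS(II))K
  →3  KS(II)K
  →4  SK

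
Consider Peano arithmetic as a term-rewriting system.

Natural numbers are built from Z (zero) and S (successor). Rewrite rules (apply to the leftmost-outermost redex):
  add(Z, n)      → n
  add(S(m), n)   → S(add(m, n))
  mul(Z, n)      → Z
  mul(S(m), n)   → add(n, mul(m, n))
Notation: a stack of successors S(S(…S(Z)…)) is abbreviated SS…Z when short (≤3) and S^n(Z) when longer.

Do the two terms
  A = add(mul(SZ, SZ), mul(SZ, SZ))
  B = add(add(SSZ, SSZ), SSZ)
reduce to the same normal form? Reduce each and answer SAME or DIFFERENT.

Answer: DIFFERENT — A ⇓ SSZ, B ⇓ S^6(Z)

Working:
Term A:
  start: add(mul(SZ, SZ), mul(SZ, SZ))
  [1] add(add(SZ, mul(Z, SZ)), mul(SZ, SZ))
  [2] add(S(add(Z, mul(Z, SZ))), mul(SZ, SZ))
  [3] S(add(add(Z, mul(Z, SZ)), mul(SZ, SZ)))
  [4] S(add(mul(Z, SZ), mul(SZ, SZ)))
  [5] S(add(Z, mul(SZ, SZ)))
  [6] S(mul(SZ, SZ))
  [7] S(add(SZ, mul(Z, SZ)))
  [8] S(S(add(Z, mul(Z, SZ))))
  [9] S(S(mul(Z, SZ)))
  [10] SSZ

Term B:
  start: add(add(SSZ, SSZ), SSZ)
  [1] add(S(add(SZ, SSZ)), SSZ)
  [2] S(add(add(SZ, SSZ), SSZ))
  [3] S(add(S(add(Z, SSZ)), SSZ))
  [4] S(S(add(add(Z, SSZ), SSZ)))
  [5] S(S(add(SSZ, SSZ)))
  [6] S(S(S(add(SZ, SSZ))))
  [7] S(S(S(S(add(Z, SSZ)))))
  [8] S^6(Z)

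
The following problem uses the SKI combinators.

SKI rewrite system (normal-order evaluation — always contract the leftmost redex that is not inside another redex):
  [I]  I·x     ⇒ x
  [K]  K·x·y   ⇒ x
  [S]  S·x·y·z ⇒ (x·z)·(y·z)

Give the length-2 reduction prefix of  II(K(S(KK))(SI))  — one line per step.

Answer: after 2 steps: K(S(KK))(SI)

Working:
  start: II(K(S(KK))(SI))
  [1] I(K(S(KK))(SI))
  [2] K(S(KK))(SI)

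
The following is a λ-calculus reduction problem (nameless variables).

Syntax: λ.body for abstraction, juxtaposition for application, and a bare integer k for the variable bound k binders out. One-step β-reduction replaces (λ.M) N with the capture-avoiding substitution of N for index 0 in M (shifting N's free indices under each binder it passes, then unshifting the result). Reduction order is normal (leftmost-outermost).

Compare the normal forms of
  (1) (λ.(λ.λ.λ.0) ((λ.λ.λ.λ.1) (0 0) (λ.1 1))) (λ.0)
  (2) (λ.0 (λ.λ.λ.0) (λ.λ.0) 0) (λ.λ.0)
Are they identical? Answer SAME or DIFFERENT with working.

Answer: DIFFERENT — A ⇓ λ.λ.0, B ⇓ λ.0

Derivation:
Term A:
  start: (λ.(λ.λ.λ.0) ((λ.λ.λ.λ.1) (0 0) (λ.1 1))) (λ.0)
  [1] (λ.λ.λ.0) ((λ.λ.λ.λ.1) ((λ.0) (λ.0)) (λ.(λ.0) (λ.0)))
  [2] λ.λ.0

Term B:
  start: (λ.0 (λ.λ.λ.0) (λ.λ.0) 0) (λ.λ.0)
  [1] (λ.λ.0) (λ.λ.λ.0) (λ.λ.0) (λ.λ.0)
  [2] (λ.0) (λ.λ.0) (λ.λ.0)
  [3] (λ.λ.0) (λ.λ.0)
  [4] λ.0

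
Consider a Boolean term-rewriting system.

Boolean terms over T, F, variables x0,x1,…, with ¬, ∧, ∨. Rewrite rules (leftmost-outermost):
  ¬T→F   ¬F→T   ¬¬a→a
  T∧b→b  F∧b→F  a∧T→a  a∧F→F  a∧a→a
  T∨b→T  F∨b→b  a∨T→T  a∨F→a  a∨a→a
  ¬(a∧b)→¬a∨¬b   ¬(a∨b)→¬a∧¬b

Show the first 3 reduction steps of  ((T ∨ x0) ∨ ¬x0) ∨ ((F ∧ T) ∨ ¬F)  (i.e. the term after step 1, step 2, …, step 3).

  start: ((T ∨ x0) ∨ ¬x0) ∨ ((F ∧ T) ∨ ¬F)
  →1  (T ∨ ¬x0) ∨ ((F ∧ T) ∨ ¬F)
  →2  T ∨ ((F ∧ T) ∨ ¬F)
  →3  T

Answer: after 3 steps: T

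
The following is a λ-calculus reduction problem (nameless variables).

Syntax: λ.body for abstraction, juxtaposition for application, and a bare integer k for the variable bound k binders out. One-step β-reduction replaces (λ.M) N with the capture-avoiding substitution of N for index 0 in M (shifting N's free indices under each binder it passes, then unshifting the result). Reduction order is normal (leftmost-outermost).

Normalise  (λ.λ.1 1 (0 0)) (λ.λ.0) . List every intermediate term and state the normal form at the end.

  start: (λ.λ.1 1 (0 0)) (λ.λ.0)
  →1  λ.(λ.λ.0) (λ.λ.0) (0 0)
  →2  λ.(λ.0) (0 0)
  →3  λ.0 0

Answer: normal form = λ.0 0  (in 3 steps)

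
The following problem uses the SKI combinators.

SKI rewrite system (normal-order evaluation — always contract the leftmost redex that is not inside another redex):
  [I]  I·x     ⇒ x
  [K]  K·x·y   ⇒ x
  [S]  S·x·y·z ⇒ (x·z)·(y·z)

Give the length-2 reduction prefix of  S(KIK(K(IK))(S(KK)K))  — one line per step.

  start: S(KIK(K(IK))(S(KK)K))
  →1  S(I(K(IK))(S(KK)K))
  →2  S(K(IK)(S(KK)K))

Answer: after 2 steps: S(K(IK)(S(KK)K))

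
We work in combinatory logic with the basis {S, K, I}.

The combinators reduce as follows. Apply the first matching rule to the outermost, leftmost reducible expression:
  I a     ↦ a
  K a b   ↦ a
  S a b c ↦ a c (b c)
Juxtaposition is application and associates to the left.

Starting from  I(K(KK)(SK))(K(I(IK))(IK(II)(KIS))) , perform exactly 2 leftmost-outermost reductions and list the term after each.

Answer: after 2 steps: KK(K(I(IK))(IK(II)(KIS)))

Reduction:
  start: I(K(KK)(SK))(K(I(IK))(IK(II)(KIS)))
  step 1: K(KK)(SK)(K(I(IK))(IK(II)(KIS)))
  step 2: KK(K(I(IK))(IK(II)(KIS)))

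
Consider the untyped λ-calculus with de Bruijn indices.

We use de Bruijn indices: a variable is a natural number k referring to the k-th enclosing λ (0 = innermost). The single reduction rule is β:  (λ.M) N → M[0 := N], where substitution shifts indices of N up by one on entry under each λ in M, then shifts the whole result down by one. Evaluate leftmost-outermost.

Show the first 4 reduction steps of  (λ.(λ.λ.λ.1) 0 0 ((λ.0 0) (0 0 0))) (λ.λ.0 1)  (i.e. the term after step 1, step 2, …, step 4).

Answer: after 4 steps: λ.λ.0 1

Reduction:
  start: (λ.(λ.λ.λ.1) 0 0 ((λ.0 0) (0 0 0))) (λ.λ.0 1)
  →1  (λ.λ.λ.1) (λ.λ.0 1) (λ.λ.0 1) ((λ.0 0) ((λ.λ.0 1) (λ.λ.0 1) (λ.λ.0 1)))
  →2  (λ.λ.1) (λ.λ.0 1) ((λ.0 0) ((λ.λ.0 1) (λ.λ.0 1) (λ.λ.0 1)))
  →3  (λ.λ.λ.0 1) ((λ.0 0) ((λ.λ.0 1) (λ.λ.0 1) (λ.λ.0 1)))
  →4  λ.λ.0 1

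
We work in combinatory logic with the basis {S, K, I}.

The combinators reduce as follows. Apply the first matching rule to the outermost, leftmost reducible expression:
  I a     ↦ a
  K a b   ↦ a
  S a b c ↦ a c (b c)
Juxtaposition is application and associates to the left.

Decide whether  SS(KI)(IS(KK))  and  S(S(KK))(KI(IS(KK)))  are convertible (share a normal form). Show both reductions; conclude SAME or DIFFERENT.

Term A:
  start: SS(KI)(IS(KK))
  [1] S(IS(KK))(KI(IS(KK)))
  [2] S(S(KK))(KI(IS(KK)))
  [3] S(S(KK))I

Term B:
  start: S(S(KK))(KI(IS(KK)))
  [1] S(S(KK))I

Answer: SAME — A ⇓ S(S(KK))I, B ⇓ S(S(KK))I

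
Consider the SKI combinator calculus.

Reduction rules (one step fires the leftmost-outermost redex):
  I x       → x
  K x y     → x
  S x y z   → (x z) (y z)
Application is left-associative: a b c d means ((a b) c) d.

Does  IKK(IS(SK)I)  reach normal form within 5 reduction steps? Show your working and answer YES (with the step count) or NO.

  start: IKK(IS(SK)I)
  step 1: KK(IS(SK)I)
  step 2: K

Answer: YES — reaches normal form K in 2 ≤ 5 steps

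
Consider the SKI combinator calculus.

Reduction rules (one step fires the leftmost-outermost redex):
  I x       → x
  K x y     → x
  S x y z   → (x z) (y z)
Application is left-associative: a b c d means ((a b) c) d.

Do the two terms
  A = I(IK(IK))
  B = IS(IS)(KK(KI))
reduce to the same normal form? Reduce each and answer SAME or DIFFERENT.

Term A:
  start: I(IK(IK))
  →1  IK(IK)
  →2  K(IK)
  →3  KK

Term B:
  start: IS(IS)(KK(KI))
  →1  S(IS)(KK(KI))
  →2  SS(KK(KI))
  →3  SSK

Answer: DIFFERENT — A ⇓ KK, B ⇓ SSK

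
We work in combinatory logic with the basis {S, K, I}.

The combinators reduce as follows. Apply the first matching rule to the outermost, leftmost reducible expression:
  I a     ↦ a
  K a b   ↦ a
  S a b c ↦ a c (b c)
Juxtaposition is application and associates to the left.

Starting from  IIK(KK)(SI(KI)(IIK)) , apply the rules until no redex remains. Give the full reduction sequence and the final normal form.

  start: IIK(KK)(SI(KI)(IIK))
  [1] IK(KK)(SI(KI)(IIK))
  [2] K(KK)(SI(KI)(IIK))
  [3] KK

Answer: normal form = KK  (in 3 steps)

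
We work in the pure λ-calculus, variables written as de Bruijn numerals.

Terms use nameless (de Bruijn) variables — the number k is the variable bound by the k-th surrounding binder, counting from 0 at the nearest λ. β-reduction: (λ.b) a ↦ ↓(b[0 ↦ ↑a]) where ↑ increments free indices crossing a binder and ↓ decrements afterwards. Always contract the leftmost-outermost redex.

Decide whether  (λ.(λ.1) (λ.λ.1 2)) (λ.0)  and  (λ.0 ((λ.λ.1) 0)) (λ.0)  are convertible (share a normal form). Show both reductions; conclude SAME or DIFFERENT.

Answer: DIFFERENT — A ⇓ λ.0, B ⇓ λ.λ.0

Working:
Term A:
  start: (λ.(λ.1) (λ.λ.1 2)) (λ.0)
  step 1: (λ.λ.0) (λ.λ.1 (λ.0))
  step 2: λ.0

Term B:
  start: (λ.0 ((λ.λ.1) 0)) (λ.0)
  step 1: (λ.0) ((λ.λ.1) (λ.0))
  step 2: (λ.λ.1) (λ.0)
  step 3: λ.λ.0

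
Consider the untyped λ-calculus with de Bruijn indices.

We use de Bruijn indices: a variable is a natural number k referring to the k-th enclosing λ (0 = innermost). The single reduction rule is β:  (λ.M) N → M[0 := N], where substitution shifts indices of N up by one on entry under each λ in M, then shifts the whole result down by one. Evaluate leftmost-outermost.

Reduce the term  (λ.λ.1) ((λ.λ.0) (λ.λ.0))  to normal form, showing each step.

  start: (λ.λ.1) ((λ.λ.0) (λ.λ.0))
  →1  λ.(λ.λ.0) (λ.λ.0)
  →2  λ.λ.0

Answer: normal form = λ.λ.0  (in 2 steps)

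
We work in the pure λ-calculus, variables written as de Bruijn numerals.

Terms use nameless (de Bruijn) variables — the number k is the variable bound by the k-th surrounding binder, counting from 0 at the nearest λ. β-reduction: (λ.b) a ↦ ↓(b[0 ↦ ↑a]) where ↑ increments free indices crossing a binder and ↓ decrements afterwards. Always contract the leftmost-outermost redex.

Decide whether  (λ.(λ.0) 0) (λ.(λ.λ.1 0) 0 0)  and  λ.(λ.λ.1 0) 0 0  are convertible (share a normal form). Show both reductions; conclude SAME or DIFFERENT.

Term A:
  start: (λ.(λ.0) 0) (λ.(λ.λ.1 0) 0 0)
  →1  (λ.0) (λ.(λ.λ.1 0) 0 0)
  →2  λ.(λ.λ.1 0) 0 0
  →3  λ.(λ.1 0) 0
  →4  λ.0 0

Term B:
  start: λ.(λ.λ.1 0) 0 0
  →1  λ.(λ.1 0) 0
  →2  λ.0 0

Answer: SAME — A ⇓ λ.0 0, B ⇓ λ.0 0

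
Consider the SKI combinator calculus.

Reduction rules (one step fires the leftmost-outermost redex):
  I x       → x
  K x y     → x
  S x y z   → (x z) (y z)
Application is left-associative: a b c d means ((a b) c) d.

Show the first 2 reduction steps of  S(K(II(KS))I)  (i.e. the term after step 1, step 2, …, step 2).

Answer: after 2 steps: S(I(KS))

Reduction:
  start: S(K(II(KS))I)
  [1] S(II(KS))
  [2] S(I(KS))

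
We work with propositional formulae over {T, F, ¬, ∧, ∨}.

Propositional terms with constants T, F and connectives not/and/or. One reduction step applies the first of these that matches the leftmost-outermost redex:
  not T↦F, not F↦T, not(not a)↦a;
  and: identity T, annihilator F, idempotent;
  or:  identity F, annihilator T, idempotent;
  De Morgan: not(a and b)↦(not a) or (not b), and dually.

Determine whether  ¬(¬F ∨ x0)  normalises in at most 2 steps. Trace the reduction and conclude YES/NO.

  start: ¬(¬F ∨ x0)
  step 1: ¬¬F ∧ ¬x0
  step 2: F ∧ ¬x0

Answer: NO — after 2 steps the term is F ∧ ¬x0, not yet normal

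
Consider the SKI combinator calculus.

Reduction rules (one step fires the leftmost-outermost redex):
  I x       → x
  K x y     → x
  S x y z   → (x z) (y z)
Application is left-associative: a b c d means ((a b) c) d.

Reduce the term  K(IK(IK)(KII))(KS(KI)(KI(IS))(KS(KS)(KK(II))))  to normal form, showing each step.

Answer: normal form = K  (in 4 steps)

Derivation:
  start: K(IK(IK)(KII))(KS(KI)(KI(IS))(KS(KS)(KK(II))))
  step 1: IK(IK)(KII)
  step 2: K(IK)(KII)
  step 3: IK
  step 4: K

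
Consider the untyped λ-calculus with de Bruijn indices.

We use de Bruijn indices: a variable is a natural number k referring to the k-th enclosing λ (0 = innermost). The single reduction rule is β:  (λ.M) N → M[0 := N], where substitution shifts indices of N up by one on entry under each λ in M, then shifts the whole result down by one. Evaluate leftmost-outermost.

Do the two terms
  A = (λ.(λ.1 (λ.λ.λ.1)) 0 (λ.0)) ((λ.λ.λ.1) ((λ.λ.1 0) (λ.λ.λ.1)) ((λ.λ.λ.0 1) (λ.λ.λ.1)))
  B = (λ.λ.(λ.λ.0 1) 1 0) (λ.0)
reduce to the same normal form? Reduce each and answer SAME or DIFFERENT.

Term A:
  start: (λ.(λ.1 (λ.λ.λ.1)) 0 (λ.0)) ((λ.λ.λ.1) ((λ.λ.1 0) (λ.λ.λ.1)) ((λ.λ.λ.0 1) (λ.λ.λ.1)))
  step 1: (λ.(λ.λ.λ.1) ((λ.λ.1 0) (λ.λ.λ.1)) ((λ.λ.λ.0 1) (λ.λ.λ.1)) (λ.λ.λ.1)) ((λ.λ.λ.1) ((λ.λ.1 0) (λ.λ.λ.1)) ((λ.λ.λ.0 1) (λ.λ.λ.1))) (λ.0)
  step 2: (λ.λ.λ.1) ((λ.λ.1 0) (λ.λ.λ.1)) ((λ.λ.λ.0 1) (λ.λ.λ.1)) (λ.λ.λ.1) (λ.0)
  step 3: (λ.λ.1) ((λ.λ.λ.0 1) (λ.λ.λ.1)) (λ.λ.λ.1) (λ.0)
  step 4: (λ.(λ.λ.λ.0 1) (λ.λ.λ.1)) (λ.λ.λ.1) (λ.0)
  step 5: (λ.λ.λ.0 1) (λ.λ.λ.1) (λ.0)
  step 6: (λ.λ.0 1) (λ.0)
  step 7: λ.0 (λ.0)

Term B:
  start: (λ.λ.(λ.λ.0 1) 1 0) (λ.0)
  step 1: λ.(λ.λ.0 1) (λ.0) 0
  step 2: λ.(λ.0 (λ.0)) 0
  step 3: λ.0 (λ.0)

Answer: SAME — A ⇓ λ.0 (λ.0), B ⇓ λ.0 (λ.0)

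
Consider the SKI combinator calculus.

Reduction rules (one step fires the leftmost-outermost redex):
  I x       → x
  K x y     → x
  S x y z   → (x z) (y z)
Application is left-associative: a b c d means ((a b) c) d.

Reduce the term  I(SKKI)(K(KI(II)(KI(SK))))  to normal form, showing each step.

  start: I(SKKI)(K(KI(II)(KI(SK))))
  step 1: SKKI(K(KI(II)(KI(SK))))
  step 2: KI(KI)(K(KI(II)(KI(SK))))
  step 3: I(K(KI(II)(KI(SK))))
  step 4: K(KI(II)(KI(SK)))
  step 5: K(I(KI(SK)))
  step 6: K(KI(SK))
  step 7: KI

Answer: normal form = KI  (in 7 steps)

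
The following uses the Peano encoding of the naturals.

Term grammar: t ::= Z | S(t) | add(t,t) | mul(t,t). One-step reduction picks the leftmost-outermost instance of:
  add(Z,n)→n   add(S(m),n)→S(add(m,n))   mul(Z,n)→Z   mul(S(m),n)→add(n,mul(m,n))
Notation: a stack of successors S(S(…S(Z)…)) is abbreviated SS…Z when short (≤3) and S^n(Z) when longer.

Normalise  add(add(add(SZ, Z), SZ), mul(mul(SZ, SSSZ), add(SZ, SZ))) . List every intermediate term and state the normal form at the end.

  start: add(add(add(SZ, Z), SZ), mul(mul(SZ, SSSZ), add(SZ, SZ)))
  →1  add(add(S(add(Z, Z)), SZ), mul(mul(SZ, SSSZ), add(SZ, SZ)))
  →2  add(S(add(add(Z, Z), SZ)), mul(mul(SZ, SSSZ), add(SZ, SZ)))
  →3  S(add(add(add(Z, Z), SZ), mul(mul(SZ, SSSZ), add(SZ, SZ))))
  →4  S(add(add(Z, SZ), mul(mul(SZ, SSSZ), add(SZ, SZ))))
  →5  S(add(SZ, mul(mul(SZ, SSSZ), add(SZ, SZ))))
  →6  S(S(add(Z, mul(mul(SZ, SSSZ), add(SZ, SZ)))))
  →7  S(S(mul(mul(SZ, SSSZ), add(SZ, SZ))))
  →8  S(S(mul(add(SSSZ, mul(Z, SSSZ)), add(SZ, SZ))))
  →9  S(S(mul(S(add(SSZ, mul(Z, SSSZ))), add(SZ, SZ))))
  →10  S(S(add(add(SZ, SZ), mul(add(SSZ, mul(Z, SSSZ)), add(SZ, SZ)))))
  →11  S(S(add(S(add(Z, SZ)), mul(add(SSZ, mul(Z, SSSZ)), add(SZ, SZ)))))
  →12  S(S(S(add(add(Z, SZ), mul(add(SSZ, mul(Z, SSSZ)), add(SZ, SZ))))))
  →13  S(S(S(add(SZ, mul(add(SSZ, mul(Z, SSSZ)), add(SZ, SZ))))))
  →14  S(S(S(S(add(Z, mul(add(SSZ, mul(Z, SSSZ)), add(SZ, SZ)))))))
  →15  S(S(S(S(mul(add(SSZ, mul(Z, SSSZ)), add(SZ, SZ))))))
  →16  S(S(S(S(mul(S(add(SZ, mul(Z, SSSZ))), add(SZ, SZ))))))
  →17  S(S(S(S(add(add(SZ, SZ), mul(add(SZ, mul(Z, SSSZ)), add(SZ, SZ)))))))
  →18  S(S(S(S(add(S(add(Z, SZ)), mul(add(SZ, mul(Z, SSSZ)), add(SZ, SZ)))))))
  →19  S(S(S(S(S(add(add(Z, SZ), mul(add(SZ, mul(Z, SSSZ)), add(SZ, SZ))))))))
  →20  S(S(S(S(S(add(SZ, mul(add(SZ, mul(Z, SSSZ)), add(SZ, SZ))))))))
  →21  S(S(S(S(S(S(add(Z, mul(add(SZ, mul(Z, SSSZ)), add(SZ, SZ)))))))))
  →22  S(S(S(S(S(S(mul(add(SZ, mul(Z, SSSZ)), add(SZ, SZ))))))))
  →23  S(S(S(S(S(S(mul(S(add(Z, mul(Z, SSSZ))), add(SZ, SZ))))))))
  →24  S(S(S(S(S(S(add(add(SZ, SZ), mul(add(Z, mul(Z, SSSZ)), add(SZ, SZ)))))))))
  →25  S(S(S(S(S(S(add(S(add(Z, SZ)), mul(add(Z, mul(Z, SSSZ)), add(SZ, SZ)))))))))
  →26  S(S(S(S(S(S(S(add(add(Z, SZ), mul(add(Z, mul(Z, SSSZ)), add(SZ, SZ))))))))))
  →27  S(S(S(S(S(S(S(add(SZ, mul(add(Z, mul(Z, SSSZ)), add(SZ, SZ))))))))))
  →28  S(S(S(S(S(S(S(S(add(Z, mul(add(Z, mul(Z, SSSZ)), add(SZ, SZ)))))))))))
  →29  S(S(S(S(S(S(S(S(mul(add(Z, mul(Z, SSSZ)), add(SZ, SZ))))))))))
  →30  S(S(S(S(S(S(S(S(mul(mul(Z, SSSZ), add(SZ, SZ))))))))))
  →31  S(S(S(S(S(S(S(S(mul(Z, add(SZ, SZ))))))))))
  →32  S^8(Z)

Answer: normal form = S^8(Z)  (in 32 steps)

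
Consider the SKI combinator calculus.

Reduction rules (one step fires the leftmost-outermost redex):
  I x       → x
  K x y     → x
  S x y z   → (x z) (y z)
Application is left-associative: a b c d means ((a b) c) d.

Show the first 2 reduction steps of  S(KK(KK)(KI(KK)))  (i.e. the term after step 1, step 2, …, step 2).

  start: S(KK(KK)(KI(KK)))
  [1] S(K(KI(KK)))
  [2] S(KI)

Answer: after 2 steps: S(KI)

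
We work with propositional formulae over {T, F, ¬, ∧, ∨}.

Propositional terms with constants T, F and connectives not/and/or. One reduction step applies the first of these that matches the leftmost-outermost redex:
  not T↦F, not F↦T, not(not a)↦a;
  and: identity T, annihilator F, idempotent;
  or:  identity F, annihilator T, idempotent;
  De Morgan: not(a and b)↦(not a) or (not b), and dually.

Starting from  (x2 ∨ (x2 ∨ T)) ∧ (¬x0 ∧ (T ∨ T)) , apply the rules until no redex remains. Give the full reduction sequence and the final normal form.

  start: (x2 ∨ (x2 ∨ T)) ∧ (¬x0 ∧ (T ∨ T))
  [1] (x2 ∨ T) ∧ (¬x0 ∧ (T ∨ T))
  [2] T ∧ (¬x0 ∧ (T ∨ T))
  [3] ¬x0 ∧ (T ∨ T)
  [4] ¬x0 ∧ T
  [5] ¬x0

Answer: normal form = ¬x0  (in 5 steps)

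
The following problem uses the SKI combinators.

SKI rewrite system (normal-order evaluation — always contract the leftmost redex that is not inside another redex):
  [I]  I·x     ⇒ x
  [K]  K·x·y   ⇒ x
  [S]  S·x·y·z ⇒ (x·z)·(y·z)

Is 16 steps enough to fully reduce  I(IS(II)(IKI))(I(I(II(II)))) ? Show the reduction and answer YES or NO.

  start: I(IS(II)(IKI))(I(I(II(II))))
  [1] IS(II)(IKI)(I(I(II(II))))
  [2] S(II)(IKI)(I(I(II(II))))
  [3] II(I(I(II(II))))(IKI(I(I(II(II)))))
  [4] I(I(I(II(II))))(IKI(I(I(II(II)))))
  [5] I(I(II(II)))(IKI(I(I(II(II)))))
  [6] I(II(II))(IKI(I(I(II(II)))))
  [7] II(II)(IKI(I(I(II(II)))))
  [8] I(II)(IKI(I(I(II(II)))))
  [9] II(IKI(I(I(II(II)))))
  [10] I(IKI(I(I(II(II)))))
  [11] IKI(I(I(II(II))))
  [12] KI(I(I(II(II))))
  [13] I

Answer: YES — reaches normal form I in 13 ≤ 16 steps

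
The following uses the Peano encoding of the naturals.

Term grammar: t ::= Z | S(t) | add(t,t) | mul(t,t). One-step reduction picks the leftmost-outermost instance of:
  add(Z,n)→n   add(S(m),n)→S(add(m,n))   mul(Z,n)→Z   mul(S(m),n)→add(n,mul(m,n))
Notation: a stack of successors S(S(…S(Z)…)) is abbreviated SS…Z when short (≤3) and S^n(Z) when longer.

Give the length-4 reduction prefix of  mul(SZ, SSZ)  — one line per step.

Answer: after 4 steps: S(S(mul(Z, SSZ)))

Working:
  start: mul(SZ, SSZ)
  step 1: add(SSZ, mul(Z, SSZ))
  step 2: S(add(SZ, mul(Z, SSZ)))
  step 3: S(S(add(Z, mul(Z, SSZ))))
  step 4: S(S(mul(Z, SSZ)))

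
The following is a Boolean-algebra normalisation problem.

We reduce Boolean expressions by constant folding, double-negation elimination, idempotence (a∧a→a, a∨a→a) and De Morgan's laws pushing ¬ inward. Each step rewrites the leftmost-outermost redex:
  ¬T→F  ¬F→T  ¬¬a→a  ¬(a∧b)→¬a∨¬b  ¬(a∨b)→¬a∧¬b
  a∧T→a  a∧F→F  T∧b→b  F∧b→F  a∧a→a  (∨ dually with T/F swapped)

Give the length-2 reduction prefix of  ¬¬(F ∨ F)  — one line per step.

  start: ¬¬(F ∨ F)
  →1  F ∨ F
  →2  F

Answer: after 2 steps: F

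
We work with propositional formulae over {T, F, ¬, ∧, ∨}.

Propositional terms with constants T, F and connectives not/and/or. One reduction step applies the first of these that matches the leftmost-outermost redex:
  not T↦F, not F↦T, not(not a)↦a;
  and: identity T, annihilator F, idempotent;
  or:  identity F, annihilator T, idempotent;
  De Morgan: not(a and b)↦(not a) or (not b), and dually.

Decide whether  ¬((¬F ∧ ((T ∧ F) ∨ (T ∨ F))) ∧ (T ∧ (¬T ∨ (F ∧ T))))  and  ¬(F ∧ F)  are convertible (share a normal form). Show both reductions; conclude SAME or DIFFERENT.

Term A:
  start: ¬((¬F ∧ ((T ∧ F) ∨ (T ∨ F))) ∧ (T ∧ (¬T ∨ (F ∧ T))))
  [1] ¬(¬F ∧ ((T ∧ F) ∨ (T ∨ F))) ∨ ¬(T ∧ (¬T ∨ (F ∧ T)))
  [2] (¬¬F ∨ ¬((T ∧ F) ∨ (T ∨ F))) ∨ ¬(T ∧ (¬T ∨ (F ∧ T)))
  [3] (F ∨ ¬((T ∧ F) ∨ (T ∨ F))) ∨ ¬(T ∧ (¬T ∨ (F ∧ T)))
  [4] ¬((T ∧ F) ∨ (T ∨ F)) ∨ ¬(T ∧ (¬T ∨ (F ∧ T)))
  [5] (¬(T ∧ F) ∧ ¬(T ∨ F)) ∨ ¬(T ∧ (¬T ∨ (F ∧ T)))
  [6] ((¬T ∨ ¬F) ∧ ¬(T ∨ F)) ∨ ¬(T ∧ (¬T ∨ (F ∧ T)))
  [7] ((F ∨ ¬F) ∧ ¬(T ∨ F)) ∨ ¬(T ∧ (¬T ∨ (F ∧ T)))
  [8] (¬F ∧ ¬(T ∨ F)) ∨ ¬(T ∧ (¬T ∨ (F ∧ T)))
  [9] (T ∧ ¬(T ∨ F)) ∨ ¬(T ∧ (¬T ∨ (F ∧ T)))
  [10] ¬(T ∨ F) ∨ ¬(T ∧ (¬T ∨ (F ∧ T)))
  [11] (¬T ∧ ¬F) ∨ ¬(T ∧ (¬T ∨ (F ∧ T)))
  [12] (F ∧ ¬F) ∨ ¬(T ∧ (¬T ∨ (F ∧ T)))
  [13] F ∨ ¬(T ∧ (¬T ∨ (F ∧ T)))
  [14] ¬(T ∧ (¬T ∨ (F ∧ T)))
  [15] ¬T ∨ ¬(¬T ∨ (F ∧ T))
  [16] F ∨ ¬(¬T ∨ (F ∧ T))
  [17] ¬(¬T ∨ (F ∧ T))
  [18] ¬¬T ∧ ¬(F ∧ T)
  [19] T ∧ ¬(F ∧ T)
  [20] ¬(F ∧ T)
  [21] ¬F ∨ ¬T
  [22] T ∨ ¬T
  [23] T

Term B:
  start: ¬(F ∧ F)
  [1] ¬F ∨ ¬F
  [2] ¬F
  [3] T

Answer: SAME — A ⇓ T, B ⇓ T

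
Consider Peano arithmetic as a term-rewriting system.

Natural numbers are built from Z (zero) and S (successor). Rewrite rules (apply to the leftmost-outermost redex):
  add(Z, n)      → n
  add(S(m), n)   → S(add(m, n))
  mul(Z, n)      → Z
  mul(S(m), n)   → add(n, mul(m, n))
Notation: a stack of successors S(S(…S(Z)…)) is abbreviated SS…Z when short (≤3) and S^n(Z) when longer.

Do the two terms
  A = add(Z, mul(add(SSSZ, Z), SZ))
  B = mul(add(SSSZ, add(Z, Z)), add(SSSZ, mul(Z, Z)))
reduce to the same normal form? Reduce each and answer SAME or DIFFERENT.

Answer: DIFFERENT — A ⇓ SSSZ, B ⇓ S^9(Z)

Reduction:
Term A:
  start: add(Z, mul(add(SSSZ, Z), SZ))
  step 1: mul(add(SSSZ, Z), SZ)
  step 2: mul(S(add(SSZ, Z)), SZ)
  step 3: add(SZ, mul(add(SSZ, Z), SZ))
  step 4: S(add(Z, mul(add(SSZ, Z), SZ)))
  step 5: S(mul(add(SSZ, Z), SZ))
  step 6: S(mul(S(add(SZ, Z)), SZ))
  step 7: S(add(SZ, mul(add(SZ, Z), SZ)))
  step 8: S(S(add(Z, mul(add(SZ, Z), SZ))))
  step 9: S(S(mul(add(SZ, Z), SZ)))
  step 10: S(S(mul(S(add(Z, Z)), SZ)))
  step 11: S(S(add(SZ, mul(add(Z, Z), SZ))))
  step 12: S(S(S(add(Z, mul(add(Z, Z), SZ)))))
  step 13: S(S(S(mul(add(Z, Z), SZ))))
  step 14: S(S(S(mul(Z, SZ))))
  step 15: SSSZ

Term B:
  start: mul(add(SSSZ, add(Z, Z)), add(SSSZ, mul(Z, Z)))
  step 1: mul(S(add(SSZ, add(Z, Z))), add(SSSZ, mul(Z, Z)))
  step 2: add(add(SSSZ, mul(Z, Z)), mul(add(SSZ, add(Z, Z)), add(SSSZ, mul(Z, Z))))
  step 3: add(S(add(SSZ, mul(Z, Z))), mul(add(SSZ, add(Z, Z)), add(SSSZ, mul(Z, Z))))
  step 4: S(add(add(SSZ, mul(Z, Z)), mul(add(SSZ, add(Z, Z)), add(SSSZ, mul(Z, Z)))))
  step 5: S(add(S(add(SZ, mul(Z, Z))), mul(add(SSZ, add(Z, Z)), add(SSSZ, mul(Z, Z)))))
  step 6: S(S(add(add(SZ, mul(Z, Z)), mul(add(SSZ, add(Z, Z)), add(SSSZ, mul(Z, Z))))))
  step 7: S(S(add(S(add(Z, mul(Z, Z))), mul(add(SSZ, add(Z, Z)), add(SSSZ, mul(Z, Z))))))
  step 8: S(S(S(add(add(Z, mul(Z, Z)), mul(add(SSZ, add(Z, Z)), add(SSSZ, mul(Z, Z)))))))
  step 9: S(S(S(add(mul(Z, Z), mul(add(SSZ, add(Z, Z)), add(SSSZ, mul(Z, Z)))))))
  step 10: S(S(S(add(Z, mul(add(SSZ, add(Z, Z)), add(SSSZ, mul(Z, Z)))))))
  step 11: S(S(S(mul(add(SSZ, add(Z, Z)), add(SSSZ, mul(Z, Z))))))
  step 12: S(S(S(mul(S(add(SZ, add(Z, Z))), add(SSSZ, mul(Z, Z))))))
  step 13: S(S(S(add(add(SSSZ, mul(Z, Z)), mul(add(SZ, add(Z, Z)), add(SSSZ, mul(Z, Z)))))))
  step 14: S(S(S(add(S(add(SSZ, mul(Z, Z))), mul(add(SZ, add(Z, Z)), add(SSSZ, mul(Z, Z)))))))
  step 15: S(S(S(S(add(add(SSZ, mul(Z, Z)), mul(add(SZ, add(Z, Z)), add(SSSZ, mul(Z, Z))))))))
  step 16: S(S(S(S(add(S(add(SZ, mul(Z, Z))), mul(add(SZ, add(Z, Z)), add(SSSZ, mul(Z, Z))))))))
  step 17: S(S(S(S(S(add(add(SZ, mul(Z, Z)), mul(add(SZ, add(Z, Z)), add(SSSZ, mul(Z, Z)))))))))
  step 18: S(S(S(S(S(add(S(add(Z, mul(Z, Z))), mul(add(SZ, add(Z, Z)), add(SSSZ, mul(Z, Z)))))))))
  step 19: S(S(S(S(S(S(add(add(Z, mul(Z, Z)), mul(add(SZ, add(Z, Z)), add(SSSZ, mul(Z, Z))))))))))
  step 20: S(S(S(S(S(S(add(mul(Z, Z), mul(add(SZ, add(Z, Z)), add(SSSZ, mul(Z, Z))))))))))
  step 21: S(S(S(S(S(S(add(Z, mul(add(SZ, add(Z, Z)), add(SSSZ, mul(Z, Z))))))))))
  step 22: S(S(S(S(S(S(mul(add(SZ, add(Z, Z)), add(SSSZ, mul(Z, Z)))))))))
  step 23: S(S(S(S(S(S(mul(S(add(Z, add(Z, Z))), add(SSSZ, mul(Z, Z)))))))))
  step 24: S(S(S(S(S(S(add(add(SSSZ, mul(Z, Z)), mul(add(Z, add(Z, Z)), add(SSSZ, mul(Z, Z))))))))))
  step 25: S(S(S(S(S(S(add(S(add(SSZ, mul(Z, Z))), mul(add(Z, add(Z, Z)), add(SSSZ, mul(Z, Z))))))))))
  step 26: S(S(S(S(S(S(S(add(add(SSZ, mul(Z, Z)), mul(add(Z, add(Z, Z)), add(SSSZ, mul(Z, Z)))))))))))
  step 27: S(S(S(S(S(S(S(add(S(add(SZ, mul(Z, Z))), mul(add(Z, add(Z, Z)), add(SSSZ, mul(Z, Z)))))))))))
  step 28: S(S(S(S(S(S(S(S(add(add(SZ, mul(Z, Z)), mul(add(Z, add(Z, Z)), add(SSSZ, mul(Z, Z))))))))))))
  step 29: S(S(S(S(S(S(S(S(add(S(add(Z, mul(Z, Z))), mul(add(Z, add(Z, Z)), add(SSSZ, mul(Z, Z))))))))))))
  step 30: S(S(S(S(S(S(S(S(S(add(add(Z, mul(Z, Z)), mul(add(Z, add(Z, Z)), add(SSSZ, mul(Z, Z)))))))))))))
  step 31: S(S(S(S(S(S(S(S(S(add(mul(Z, Z), mul(add(Z, add(Z, Z)), add(SSSZ, mul(Z, Z)))))))))))))
  step 32: S(S(S(S(S(S(S(S(S(add(Z, mul(add(Z, add(Z, Z)), add(SSSZ, mul(Z, Z)))))))))))))
  step 33: S(S(S(S(S(S(S(S(S(mul(add(Z, add(Z, Z)), add(SSSZ, mul(Z, Z))))))))))))
  step 34: S(S(S(S(S(S(S(S(S(mul(add(Z, Z), add(SSSZ, mul(Z, Z))))))))))))
  step 35: S(S(S(S(S(S(S(S(S(mul(Z, add(SSSZ, mul(Z, Z))))))))))))
  step 36: S^9(Z)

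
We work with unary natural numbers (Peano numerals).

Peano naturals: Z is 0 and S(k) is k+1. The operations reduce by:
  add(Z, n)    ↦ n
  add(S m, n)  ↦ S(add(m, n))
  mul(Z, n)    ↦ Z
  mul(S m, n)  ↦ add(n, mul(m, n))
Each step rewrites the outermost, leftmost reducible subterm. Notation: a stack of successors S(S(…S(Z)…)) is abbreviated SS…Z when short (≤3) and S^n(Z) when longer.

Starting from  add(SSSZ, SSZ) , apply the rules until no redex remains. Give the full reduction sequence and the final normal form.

Answer: normal form = S^5(Z)  (in 4 steps)

Reduction:
  start: add(SSSZ, SSZ)
  [1] S(add(SSZ, SSZ))
  [2] S(S(add(SZ, SSZ)))
  [3] S(S(S(add(Z, SSZ))))
  [4] S^5(Z)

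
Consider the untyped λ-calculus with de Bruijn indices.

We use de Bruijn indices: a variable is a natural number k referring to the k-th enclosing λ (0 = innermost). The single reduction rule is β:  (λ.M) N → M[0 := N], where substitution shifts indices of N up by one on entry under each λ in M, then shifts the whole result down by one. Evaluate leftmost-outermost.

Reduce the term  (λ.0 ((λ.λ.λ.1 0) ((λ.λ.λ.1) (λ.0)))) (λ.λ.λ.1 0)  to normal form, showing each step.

  start: (λ.0 ((λ.λ.λ.1 0) ((λ.λ.λ.1) (λ.0)))) (λ.λ.λ.1 0)
  →1  (λ.λ.λ.1 0) ((λ.λ.λ.1 0) ((λ.λ.λ.1) (λ.0)))
  →2  λ.λ.1 0

Answer: normal form = λ.λ.1 0  (in 2 steps)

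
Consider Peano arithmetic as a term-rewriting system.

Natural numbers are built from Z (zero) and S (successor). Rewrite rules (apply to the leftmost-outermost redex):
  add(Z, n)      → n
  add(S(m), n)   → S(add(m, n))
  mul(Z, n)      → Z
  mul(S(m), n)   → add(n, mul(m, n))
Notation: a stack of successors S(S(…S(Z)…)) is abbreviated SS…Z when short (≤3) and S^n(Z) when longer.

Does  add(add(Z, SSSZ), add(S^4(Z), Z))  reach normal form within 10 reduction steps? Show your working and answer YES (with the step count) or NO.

Answer: YES — reaches normal form S^7(Z) in 10 ≤ 10 steps

Reduction:
  start: add(add(Z, SSSZ), add(S^4(Z), Z))
  step 1: add(SSSZ, add(S^4(Z), Z))
  step 2: S(add(SSZ, add(S^4(Z), Z)))
  step 3: S(S(add(SZ, add(S^4(Z), Z))))
  step 4: S(S(S(add(Z, add(S^4(Z), Z)))))
  step 5: S(S(S(add(S^4(Z), Z))))
  step 6: S(S(S(S(add(SSSZ, Z)))))
  step 7: S(S(S(S(S(add(SSZ, Z))))))
  step 8: S(S(S(S(S(S(add(SZ, Z)))))))
  step 9: S(S(S(S(S(S(S(add(Z, Z))))))))
  step 10: S^7(Z)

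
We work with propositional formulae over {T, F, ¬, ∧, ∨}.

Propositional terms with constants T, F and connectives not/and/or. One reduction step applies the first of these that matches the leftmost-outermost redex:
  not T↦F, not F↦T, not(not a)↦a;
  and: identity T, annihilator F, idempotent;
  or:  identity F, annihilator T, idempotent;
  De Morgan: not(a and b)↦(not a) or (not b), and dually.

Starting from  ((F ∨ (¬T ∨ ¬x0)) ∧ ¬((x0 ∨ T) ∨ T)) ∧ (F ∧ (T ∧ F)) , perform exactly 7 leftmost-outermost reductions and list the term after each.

  start: ((F ∨ (¬T ∨ ¬x0)) ∧ ¬((x0 ∨ T) ∨ T)) ∧ (F ∧ (T ∧ F))
  [1] ((¬T ∨ ¬x0) ∧ ¬((x0 ∨ T) ∨ T)) ∧ (F ∧ (T ∧ F))
  [2] ((F ∨ ¬x0) ∧ ¬((x0 ∨ T) ∨ T)) ∧ (F ∧ (T ∧ F))
  [3] (¬x0 ∧ ¬((x0 ∨ T) ∨ T)) ∧ (F ∧ (T ∧ F))
  [4] (¬x0 ∧ (¬(x0 ∨ T) ∧ ¬T)) ∧ (F ∧ (T ∧ F))
  [5] (¬x0 ∧ ((¬x0 ∧ ¬T) ∧ ¬T)) ∧ (F ∧ (T ∧ F))
  [6] (¬x0 ∧ ((¬x0 ∧ F) ∧ ¬T)) ∧ (F ∧ (T ∧ F))
  [7] (¬x0 ∧ (F ∧ ¬T)) ∧ (F ∧ (T ∧ F))

Answer: after 7 steps: (¬x0 ∧ (F ∧ ¬T)) ∧ (F ∧ (T ∧ F))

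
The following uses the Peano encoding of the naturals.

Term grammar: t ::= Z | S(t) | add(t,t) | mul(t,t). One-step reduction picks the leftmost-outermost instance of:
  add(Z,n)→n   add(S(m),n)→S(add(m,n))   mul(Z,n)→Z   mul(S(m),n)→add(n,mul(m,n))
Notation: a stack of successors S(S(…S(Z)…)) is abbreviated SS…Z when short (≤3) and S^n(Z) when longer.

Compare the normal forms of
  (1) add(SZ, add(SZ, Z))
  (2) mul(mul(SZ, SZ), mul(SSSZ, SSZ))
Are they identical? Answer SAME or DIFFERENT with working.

Term A:
  start: add(SZ, add(SZ, Z))
  →1  S(add(Z, add(SZ, Z)))
  →2  S(add(SZ, Z))
  →3  S(S(add(Z, Z)))
  →4  SSZ

Term B:
  start: mul(mul(SZ, SZ), mul(SSSZ, SSZ))
  →1  mul(add(SZ, mul(Z, SZ)), mul(SSSZ, SSZ))
  →2  mul(S(add(Z, mul(Z, SZ))), mul(SSSZ, SSZ))
  →3  add(mul(SSSZ, SSZ), mul(add(Z, mul(Z, SZ)), mul(SSSZ, SSZ)))
  →4  add(add(SSZ, mul(SSZ, SSZ)), mul(add(Z, mul(Z, SZ)), mul(SSSZ, SSZ)))
  →5  add(S(add(SZ, mul(SSZ, SSZ))), mul(add(Z, mul(Z, SZ)), mul(SSSZ, SSZ)))
  →6  S(add(add(SZ, mul(SSZ, SSZ)), mul(add(Z, mul(Z, SZ)), mul(SSSZ, SSZ))))
  →7  S(add(S(add(Z, mul(SSZ, SSZ))), mul(add(Z, mul(Z, SZ)), mul(SSSZ, SSZ))))
  →8  S(S(add(add(Z, mul(SSZ, SSZ)), mul(add(Z, mul(Z, SZ)), mul(SSSZ, SSZ)))))
  →9  S(S(add(mul(SSZ, SSZ), mul(add(Z, mul(Z, SZ)), mul(SSSZ, SSZ)))))
  →10  S(S(add(add(SSZ, mul(SZ, SSZ)), mul(add(Z, mul(Z, SZ)), mul(SSSZ, SSZ)))))
  →11  S(S(add(S(add(SZ, mul(SZ, SSZ))), mul(add(Z, mul(Z, SZ)), mul(SSSZ, SSZ)))))
  →12  S(S(S(add(add(SZ, mul(SZ, SSZ)), mul(add(Z, mul(Z, SZ)), mul(SSSZ, SSZ))))))
  →13  S(S(S(add(S(add(Z, mul(SZ, SSZ))), mul(add(Z, mul(Z, SZ)), mul(SSSZ, SSZ))))))
  →14  S(S(S(S(add(add(Z, mul(SZ, SSZ)), mul(add(Z, mul(Z, SZ)), mul(SSSZ, SSZ)))))))
  →15  S(S(S(S(add(mul(SZ, SSZ), mul(add(Z, mul(Z, SZ)), mul(SSSZ, SSZ)))))))
  →16  S(S(S(S(add(add(SSZ, mul(Z, SSZ)), mul(add(Z, mul(Z, SZ)), mul(SSSZ, SSZ)))))))
  →17  S(S(S(S(add(S(add(SZ, mul(Z, SSZ))), mul(add(Z, mul(Z, SZ)), mul(SSSZ, SSZ)))))))
  →18  S(S(S(S(S(add(add(SZ, mul(Z, SSZ)), mul(add(Z, mul(Z, SZ)), mul(SSSZ, SSZ))))))))
  →19  S(S(S(S(S(add(S(add(Z, mul(Z, SSZ))), mul(add(Z, mul(Z, SZ)), mul(SSSZ, SSZ))))))))
  →20  S(S(S(S(S(S(add(add(Z, mul(Z, SSZ)), mul(add(Z, mul(Z, SZ)), mul(SSSZ, SSZ)))))))))
  →21  S(S(S(S(S(S(add(mul(Z, SSZ), mul(add(Z, mul(Z, SZ)), mul(SSSZ, SSZ)))))))))
  →22  S(S(S(S(S(S(add(Z, mul(add(Z, mul(Z, SZ)), mul(SSSZ, SSZ)))))))))
  →23  S(S(S(S(S(S(mul(add(Z, mul(Z, SZ)), mul(SSSZ, SSZ))))))))
  →24  S(S(S(S(S(S(mul(mul(Z, SZ), mul(SSSZ, SSZ))))))))
  →25  S(S(S(S(S(S(mul(Z, mul(SSSZ, SSZ))))))))
  →26  S^6(Z)

Answer: DIFFERENT — A ⇓ SSZ, B ⇓ S^6(Z)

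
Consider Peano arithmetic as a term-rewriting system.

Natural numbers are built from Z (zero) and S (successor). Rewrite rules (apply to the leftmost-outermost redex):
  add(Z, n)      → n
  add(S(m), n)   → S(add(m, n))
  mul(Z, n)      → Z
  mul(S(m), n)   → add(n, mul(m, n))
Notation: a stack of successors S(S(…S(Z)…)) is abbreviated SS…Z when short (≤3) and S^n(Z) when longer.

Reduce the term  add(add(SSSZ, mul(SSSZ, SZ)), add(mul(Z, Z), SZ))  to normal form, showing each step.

Answer: normal form = S^7(Z)  (in 23 steps)

Reduction:
  start: add(add(SSSZ, mul(SSSZ, SZ)), add(mul(Z, Z), SZ))
  [1] add(S(add(SSZ, mul(SSSZ, SZ))), add(mul(Z, Z), SZ))
  [2] S(add(add(SSZ, mul(SSSZ, SZ)), add(mul(Z, Z), SZ)))
  [3] S(add(S(add(SZ, mul(SSSZ, SZ))), add(mul(Z, Z), SZ)))
  [4] S(S(add(add(SZ, mul(SSSZ, SZ)), add(mul(Z, Z), SZ))))
  [5] S(S(add(S(add(Z, mul(SSSZ, SZ))), add(mul(Z, Z), SZ))))
  [6] S(S(S(add(add(Z, mul(SSSZ, SZ)), add(mul(Z, Z), SZ)))))
  [7] S(S(S(add(mul(SSSZ, SZ), add(mul(Z, Z), SZ)))))
  [8] S(S(S(add(add(SZ, mul(SSZ, SZ)), add(mul(Z, Z), SZ)))))
  [9] S(S(S(add(S(add(Z, mul(SSZ, SZ))), add(mul(Z, Z), SZ)))))
  [10] S(S(S(S(add(add(Z, mul(SSZ, SZ)), add(mul(Z, Z), SZ))))))
  [11] S(S(S(S(add(mul(SSZ, SZ), add(mul(Z, Z), SZ))))))
  [12] S(S(S(S(add(add(SZ, mul(SZ, SZ)), add(mul(Z, Z), SZ))))))
  [13] S(S(S(S(add(S(add(Z, mul(SZ, SZ))), add(mul(Z, Z), SZ))))))
  [14] S(S(S(S(S(add(add(Z, mul(SZ, SZ)), add(mul(Z, Z), SZ)))))))
  [15] S(S(S(S(S(add(mul(SZ, SZ), add(mul(Z, Z), SZ)))))))
  [16] S(S(S(S(S(add(add(SZ, mul(Z, SZ)), add(mul(Z, Z), SZ)))))))
  [17] S(S(S(S(S(add(S(add(Z, mul(Z, SZ))), add(mul(Z, Z), SZ)))))))
  [18] S(S(S(S(S(S(add(add(Z, mul(Z, SZ)), add(mul(Z, Z), SZ))))))))
  [19] S(S(S(S(S(S(add(mul(Z, SZ), add(mul(Z, Z), SZ))))))))
  [20] S(S(S(S(S(S(add(Z, add(mul(Z, Z), SZ))))))))
  [21] S(S(S(S(S(S(add(mul(Z, Z), SZ)))))))
  [22] S(S(S(S(S(S(add(Z, SZ)))))))
  [23] S^7(Z)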